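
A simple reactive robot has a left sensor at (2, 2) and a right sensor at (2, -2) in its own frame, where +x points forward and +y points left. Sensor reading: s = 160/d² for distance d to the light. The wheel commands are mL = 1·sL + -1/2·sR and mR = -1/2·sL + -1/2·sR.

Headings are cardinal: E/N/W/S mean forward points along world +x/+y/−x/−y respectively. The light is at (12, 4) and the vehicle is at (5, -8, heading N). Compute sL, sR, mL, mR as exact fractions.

160/181 32/25 1104/4525 -4896/4525

left sensor world pos  = (3, -6); dL² = 181
right sensor world pos = (7, -6); dR² = 125
sL = 160/181 = 160/181
sR = 160/125 = 32/25
mL = 1·sL + -1/2·sR = 1104/4525
mR = -1/2·sL + -1/2·sR = -4896/4525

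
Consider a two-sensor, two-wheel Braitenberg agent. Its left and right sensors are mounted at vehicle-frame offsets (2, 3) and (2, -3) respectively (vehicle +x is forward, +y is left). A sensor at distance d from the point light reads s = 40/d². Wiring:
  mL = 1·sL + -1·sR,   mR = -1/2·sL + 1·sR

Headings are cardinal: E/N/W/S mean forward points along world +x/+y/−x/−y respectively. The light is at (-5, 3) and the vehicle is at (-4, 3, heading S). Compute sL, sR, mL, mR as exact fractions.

2 5 -3 4

left sensor world pos  = (-1, 1); dL² = 20
right sensor world pos = (-7, 1); dR² = 8
sL = 40/20 = 2
sR = 40/8 = 5
mL = 1·sL + -1·sR = -3
mR = -1/2·sL + 1·sR = 4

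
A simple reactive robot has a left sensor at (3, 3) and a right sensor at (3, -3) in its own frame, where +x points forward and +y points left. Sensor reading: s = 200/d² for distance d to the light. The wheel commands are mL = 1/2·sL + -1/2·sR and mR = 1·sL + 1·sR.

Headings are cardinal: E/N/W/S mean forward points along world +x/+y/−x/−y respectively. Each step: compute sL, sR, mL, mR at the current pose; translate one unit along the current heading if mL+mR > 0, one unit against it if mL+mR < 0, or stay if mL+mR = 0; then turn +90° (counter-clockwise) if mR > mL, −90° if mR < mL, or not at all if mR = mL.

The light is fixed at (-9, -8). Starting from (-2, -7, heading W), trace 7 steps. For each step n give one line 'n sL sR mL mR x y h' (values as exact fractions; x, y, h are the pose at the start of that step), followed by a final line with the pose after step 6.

0 10 25/4 15/8 65/4 -2 -7 W
1 40/17 200/13 -1440/221 3920/221 -3 -7 S
2 20/9 20/9 0 40/9 -3 -8 E
3 8 200/109 336/109 1072/109 -2 -8 N
4 10 25/4 15/8 65/4 -2 -7 W
5 40/17 200/13 -1440/221 3920/221 -3 -7 S
6 20/9 20/9 0 40/9 -3 -8 E
final -2 -8 N

n=0: pose=(-2,-7,W); sL=10, sR=25/4; mL=15/8, mR=65/4; mL+mR=145/8 → advance +1; mR−mL=115/8 → turn +1·90°
n=1: pose=(-3,-7,S); sL=40/17, sR=200/13; mL=-1440/221, mR=3920/221; mL+mR=2480/221 → advance +1; mR−mL=5360/221 → turn +1·90°
n=2: pose=(-3,-8,E); sL=20/9, sR=20/9; mL=0, mR=40/9; mL+mR=40/9 → advance +1; mR−mL=40/9 → turn +1·90°
n=3: pose=(-2,-8,N); sL=8, sR=200/109; mL=336/109, mR=1072/109; mL+mR=1408/109 → advance +1; mR−mL=736/109 → turn +1·90°
n=4: pose=(-2,-7,W); sL=10, sR=25/4; mL=15/8, mR=65/4; mL+mR=145/8 → advance +1; mR−mL=115/8 → turn +1·90°
n=5: pose=(-3,-7,S); sL=40/17, sR=200/13; mL=-1440/221, mR=3920/221; mL+mR=2480/221 → advance +1; mR−mL=5360/221 → turn +1·90°
n=6: pose=(-3,-8,E); sL=20/9, sR=20/9; mL=0, mR=40/9; mL+mR=40/9 → advance +1; mR−mL=40/9 → turn +1·90°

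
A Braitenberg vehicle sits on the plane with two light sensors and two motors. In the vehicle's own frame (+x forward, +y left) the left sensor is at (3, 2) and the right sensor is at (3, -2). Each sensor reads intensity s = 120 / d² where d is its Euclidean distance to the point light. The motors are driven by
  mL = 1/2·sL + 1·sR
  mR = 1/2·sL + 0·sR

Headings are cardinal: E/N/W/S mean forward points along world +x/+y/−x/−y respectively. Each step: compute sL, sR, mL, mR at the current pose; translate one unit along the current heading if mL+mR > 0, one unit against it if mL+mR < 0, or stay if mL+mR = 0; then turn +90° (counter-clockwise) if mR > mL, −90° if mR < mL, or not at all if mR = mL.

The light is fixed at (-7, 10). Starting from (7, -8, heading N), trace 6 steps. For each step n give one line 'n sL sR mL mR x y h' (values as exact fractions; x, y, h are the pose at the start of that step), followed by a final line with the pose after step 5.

n=0: pose=(7,-8,N); sL=40/123, sR=120/481; mL=24380/59163, mR=20/123; mL+mR=34000/59163 → advance +1; mR−mL=-120/481 → turn -1·90°
n=1: pose=(7,-7,E); sL=60/257, sR=12/65; mL=5034/16705, mR=30/257; mL+mR=6984/16705 → advance +1; mR−mL=-12/65 → turn -1·90°
n=2: pose=(8,-7,S); sL=120/689, sR=120/569; mL=116820/392041, mR=60/689; mL+mR=150960/392041 → advance +1; mR−mL=-120/569 → turn -1·90°
n=3: pose=(8,-8,W); sL=15/68, sR=3/10; mL=279/680, mR=15/136; mL+mR=177/340 → advance +1; mR−mL=-3/10 → turn -1·90°
n=4: pose=(7,-8,N); sL=40/123, sR=120/481; mL=24380/59163, mR=20/123; mL+mR=34000/59163 → advance +1; mR−mL=-120/481 → turn -1·90°
n=5: pose=(7,-7,E); sL=60/257, sR=12/65; mL=5034/16705, mR=30/257; mL+mR=6984/16705 → advance +1; mR−mL=-12/65 → turn -1·90°

0 40/123 120/481 24380/59163 20/123 7 -8 N
1 60/257 12/65 5034/16705 30/257 7 -7 E
2 120/689 120/569 116820/392041 60/689 8 -7 S
3 15/68 3/10 279/680 15/136 8 -8 W
4 40/123 120/481 24380/59163 20/123 7 -8 N
5 60/257 12/65 5034/16705 30/257 7 -7 E
final 8 -7 S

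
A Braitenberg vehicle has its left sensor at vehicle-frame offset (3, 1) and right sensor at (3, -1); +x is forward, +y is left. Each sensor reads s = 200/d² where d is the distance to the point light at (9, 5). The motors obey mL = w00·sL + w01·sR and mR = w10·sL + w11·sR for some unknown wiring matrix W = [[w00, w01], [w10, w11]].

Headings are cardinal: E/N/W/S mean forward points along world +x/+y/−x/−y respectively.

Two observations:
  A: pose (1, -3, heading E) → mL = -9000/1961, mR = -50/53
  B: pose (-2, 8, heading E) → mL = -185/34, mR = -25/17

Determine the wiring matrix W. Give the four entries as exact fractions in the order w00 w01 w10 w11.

obs A: pose=(1,-3,E) → sL=100/37, sR=100/53, mL=-9000/1961, mR=-50/53
obs B: pose=(-2,8,E) → sL=5/2, sR=50/17, mL=-185/34, mR=-25/17
sensor matrix S = [[100/37, 100/53], [5/2, 50/17]]; det S = 107750/33337
solve [mL_A; mL_B] = S·[w00; w01] and [mR_A; mR_B] = S·[w10; w11]:
  w00 = -1, w01 = -1, w10 = 0, w11 = -1/2

-1 -1 0 -1/2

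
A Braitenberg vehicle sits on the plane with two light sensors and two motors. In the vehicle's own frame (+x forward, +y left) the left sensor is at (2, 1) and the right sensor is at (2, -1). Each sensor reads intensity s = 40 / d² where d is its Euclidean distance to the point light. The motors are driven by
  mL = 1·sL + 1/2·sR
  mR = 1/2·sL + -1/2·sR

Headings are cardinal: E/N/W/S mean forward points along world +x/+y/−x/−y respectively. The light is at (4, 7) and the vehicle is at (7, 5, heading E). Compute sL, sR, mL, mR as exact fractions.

20/13 20/17 470/221 40/221

left sensor world pos  = (9, 6); dL² = 26
right sensor world pos = (9, 4); dR² = 34
sL = 40/26 = 20/13
sR = 40/34 = 20/17
mL = 1·sL + 1/2·sR = 470/221
mR = 1/2·sL + -1/2·sR = 40/221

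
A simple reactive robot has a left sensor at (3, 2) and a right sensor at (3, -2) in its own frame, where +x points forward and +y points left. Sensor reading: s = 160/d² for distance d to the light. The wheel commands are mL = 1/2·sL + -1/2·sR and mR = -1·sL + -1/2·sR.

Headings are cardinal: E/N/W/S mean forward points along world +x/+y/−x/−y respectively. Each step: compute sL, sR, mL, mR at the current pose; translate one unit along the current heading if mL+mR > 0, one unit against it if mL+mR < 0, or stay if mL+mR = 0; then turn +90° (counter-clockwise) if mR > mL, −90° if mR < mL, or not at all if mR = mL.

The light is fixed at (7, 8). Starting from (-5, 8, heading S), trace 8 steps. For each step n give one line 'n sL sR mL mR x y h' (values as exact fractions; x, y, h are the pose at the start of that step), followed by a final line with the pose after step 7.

0 160/109 32/41 1536/4469 -8304/4469 -5 8 S
1 80/113 80/117 160/13221 -13880/13221 -5 9 W
2 32/37 160/97 -1408/3589 -6064/3589 -4 9 N
3 40/17 40/17 0 -60/17 -4 8 E
4 160/109 32/41 1536/4469 -8304/4469 -5 8 S
5 80/113 80/117 160/13221 -13880/13221 -5 9 W
6 32/37 160/97 -1408/3589 -6064/3589 -4 9 N
7 40/17 40/17 0 -60/17 -4 8 E
final -5 8 S

n=0: pose=(-5,8,S); sL=160/109, sR=32/41; mL=1536/4469, mR=-8304/4469; mL+mR=-6768/4469 → advance -1; mR−mL=-240/109 → turn -1·90°
n=1: pose=(-5,9,W); sL=80/113, sR=80/117; mL=160/13221, mR=-13880/13221; mL+mR=-13720/13221 → advance -1; mR−mL=-120/113 → turn -1·90°
n=2: pose=(-4,9,N); sL=32/37, sR=160/97; mL=-1408/3589, mR=-6064/3589; mL+mR=-7472/3589 → advance -1; mR−mL=-48/37 → turn -1·90°
n=3: pose=(-4,8,E); sL=40/17, sR=40/17; mL=0, mR=-60/17; mL+mR=-60/17 → advance -1; mR−mL=-60/17 → turn -1·90°
n=4: pose=(-5,8,S); sL=160/109, sR=32/41; mL=1536/4469, mR=-8304/4469; mL+mR=-6768/4469 → advance -1; mR−mL=-240/109 → turn -1·90°
n=5: pose=(-5,9,W); sL=80/113, sR=80/117; mL=160/13221, mR=-13880/13221; mL+mR=-13720/13221 → advance -1; mR−mL=-120/113 → turn -1·90°
n=6: pose=(-4,9,N); sL=32/37, sR=160/97; mL=-1408/3589, mR=-6064/3589; mL+mR=-7472/3589 → advance -1; mR−mL=-48/37 → turn -1·90°
n=7: pose=(-4,8,E); sL=40/17, sR=40/17; mL=0, mR=-60/17; mL+mR=-60/17 → advance -1; mR−mL=-60/17 → turn -1·90°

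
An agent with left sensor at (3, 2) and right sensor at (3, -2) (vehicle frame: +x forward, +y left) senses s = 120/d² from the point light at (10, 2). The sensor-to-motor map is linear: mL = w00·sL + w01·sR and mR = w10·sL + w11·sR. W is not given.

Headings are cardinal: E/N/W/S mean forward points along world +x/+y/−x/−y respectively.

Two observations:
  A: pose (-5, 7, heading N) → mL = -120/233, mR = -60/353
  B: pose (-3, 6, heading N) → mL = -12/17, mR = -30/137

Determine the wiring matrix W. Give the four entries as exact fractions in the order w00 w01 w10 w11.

0 -1 -1/2 0

obs A: pose=(-5,7,N) → sL=120/353, sR=120/233, mL=-120/233, mR=-60/353
obs B: pose=(-3,6,N) → sL=60/137, sR=12/17, mL=-12/17, mR=-30/137
sensor matrix S = [[120/353, 120/233], [60/137, 12/17]]; det S = 2759040/191557921
solve [mL_A; mL_B] = S·[w00; w01] and [mR_A; mR_B] = S·[w10; w11]:
  w00 = 0, w01 = -1, w10 = -1/2, w11 = 0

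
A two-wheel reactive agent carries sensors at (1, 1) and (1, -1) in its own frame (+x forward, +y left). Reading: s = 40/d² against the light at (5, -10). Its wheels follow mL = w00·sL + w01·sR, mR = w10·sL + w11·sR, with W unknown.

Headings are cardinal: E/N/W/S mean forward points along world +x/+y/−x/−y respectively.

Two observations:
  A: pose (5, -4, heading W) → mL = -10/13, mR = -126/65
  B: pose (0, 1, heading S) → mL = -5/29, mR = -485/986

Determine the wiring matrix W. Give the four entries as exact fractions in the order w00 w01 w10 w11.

obs A: pose=(5,-4,W) → sL=20/13, sR=4/5, mL=-10/13, mR=-126/65
obs B: pose=(0,1,S) → sL=10/29, sR=5/17, mL=-5/29, mR=-485/986
sensor matrix S = [[20/13, 4/5], [10/29, 5/17]]; det S = 1132/6409
solve [mL_A; mL_B] = S·[w00; w01] and [mR_A; mR_B] = S·[w10; w11]:
  w00 = -1/2, w01 = 0, w10 = -1, w11 = -1/2

-1/2 0 -1 -1/2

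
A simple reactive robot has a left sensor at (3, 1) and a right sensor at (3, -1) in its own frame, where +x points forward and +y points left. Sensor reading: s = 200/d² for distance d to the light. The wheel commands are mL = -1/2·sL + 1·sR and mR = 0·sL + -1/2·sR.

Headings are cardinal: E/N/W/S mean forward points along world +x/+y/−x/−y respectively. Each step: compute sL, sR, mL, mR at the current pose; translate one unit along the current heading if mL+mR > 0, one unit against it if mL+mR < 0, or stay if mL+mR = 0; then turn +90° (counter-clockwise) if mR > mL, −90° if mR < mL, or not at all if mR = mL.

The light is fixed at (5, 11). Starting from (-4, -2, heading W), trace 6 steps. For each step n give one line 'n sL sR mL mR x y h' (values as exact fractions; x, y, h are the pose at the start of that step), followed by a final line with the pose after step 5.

n=0: pose=(-4,-2,W); sL=10/17, sR=25/36; mL=245/612, mR=-25/72; mL+mR=65/1224 → advance +1; mR−mL=-305/408 → turn -1·90°
n=1: pose=(-5,-2,N); sL=200/221, sR=200/181; mL=26100/40001, mR=-100/181; mL+mR=4000/40001 → advance +1; mR−mL=-48200/40001 → turn -1·90°
n=2: pose=(-5,-1,E); sL=20/17, sR=100/109; mL=610/1853, mR=-50/109; mL+mR=-240/1853 → advance -1; mR−mL=-1460/1853 → turn -1·90°
n=3: pose=(-6,-1,S); sL=8/13, sR=200/369; mL=1124/4797, mR=-100/369; mL+mR=-176/4797 → advance -1; mR−mL=-808/1599 → turn -1·90°
n=4: pose=(-6,0,W); sL=10/17, sR=25/37; mL=240/629, mR=-25/74; mL+mR=55/1258 → advance +1; mR−mL=-905/1258 → turn -1·90°
n=5: pose=(-7,0,N); sL=200/233, sR=40/37; mL=5620/8621, mR=-20/37; mL+mR=960/8621 → advance +1; mR−mL=-10280/8621 → turn -1·90°

0 10/17 25/36 245/612 -25/72 -4 -2 W
1 200/221 200/181 26100/40001 -100/181 -5 -2 N
2 20/17 100/109 610/1853 -50/109 -5 -1 E
3 8/13 200/369 1124/4797 -100/369 -6 -1 S
4 10/17 25/37 240/629 -25/74 -6 0 W
5 200/233 40/37 5620/8621 -20/37 -7 0 N
final -7 1 E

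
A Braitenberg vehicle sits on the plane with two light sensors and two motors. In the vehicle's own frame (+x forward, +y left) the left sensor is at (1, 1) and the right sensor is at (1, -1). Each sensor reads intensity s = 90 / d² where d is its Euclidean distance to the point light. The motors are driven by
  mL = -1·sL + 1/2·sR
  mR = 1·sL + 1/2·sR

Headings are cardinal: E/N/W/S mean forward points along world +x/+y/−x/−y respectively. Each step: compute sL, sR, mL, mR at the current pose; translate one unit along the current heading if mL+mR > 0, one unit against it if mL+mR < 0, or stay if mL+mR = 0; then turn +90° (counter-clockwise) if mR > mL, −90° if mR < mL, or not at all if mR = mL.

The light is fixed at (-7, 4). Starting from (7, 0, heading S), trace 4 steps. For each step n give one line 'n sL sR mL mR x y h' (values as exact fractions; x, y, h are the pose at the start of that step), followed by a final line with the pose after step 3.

0 9/25 45/97 -621/4850 2871/4850 7 0 S
1 90/241 10/29 -1405/6989 3815/6989 7 -1 E
2 45/106 45/136 -3735/14416 8505/14416 8 -1 N
3 90/221 18/41 -1701/9061 5679/9061 8 0 W
final 7 0 S

n=0: pose=(7,0,S); sL=9/25, sR=45/97; mL=-621/4850, mR=2871/4850; mL+mR=45/97 → advance +1; mR−mL=18/25 → turn +1·90°
n=1: pose=(7,-1,E); sL=90/241, sR=10/29; mL=-1405/6989, mR=3815/6989; mL+mR=10/29 → advance +1; mR−mL=180/241 → turn +1·90°
n=2: pose=(8,-1,N); sL=45/106, sR=45/136; mL=-3735/14416, mR=8505/14416; mL+mR=45/136 → advance +1; mR−mL=45/53 → turn +1·90°
n=3: pose=(8,0,W); sL=90/221, sR=18/41; mL=-1701/9061, mR=5679/9061; mL+mR=18/41 → advance +1; mR−mL=180/221 → turn +1·90°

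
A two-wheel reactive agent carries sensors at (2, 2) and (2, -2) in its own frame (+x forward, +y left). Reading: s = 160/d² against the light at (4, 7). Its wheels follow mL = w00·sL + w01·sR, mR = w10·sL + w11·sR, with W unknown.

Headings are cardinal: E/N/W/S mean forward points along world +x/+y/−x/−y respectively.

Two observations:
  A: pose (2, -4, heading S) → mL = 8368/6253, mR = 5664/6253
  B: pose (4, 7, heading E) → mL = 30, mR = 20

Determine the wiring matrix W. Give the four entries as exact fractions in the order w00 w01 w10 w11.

1/2 1 1/2 1/2

obs A: pose=(2,-4,S) → sL=160/169, sR=32/37, mL=8368/6253, mR=5664/6253
obs B: pose=(4,7,E) → sL=20, sR=20, mL=30, mR=20
sensor matrix S = [[160/169, 32/37], [20, 20]]; det S = 10240/6253
solve [mL_A; mL_B] = S·[w00; w01] and [mR_A; mR_B] = S·[w10; w11]:
  w00 = 1/2, w01 = 1, w10 = 1/2, w11 = 1/2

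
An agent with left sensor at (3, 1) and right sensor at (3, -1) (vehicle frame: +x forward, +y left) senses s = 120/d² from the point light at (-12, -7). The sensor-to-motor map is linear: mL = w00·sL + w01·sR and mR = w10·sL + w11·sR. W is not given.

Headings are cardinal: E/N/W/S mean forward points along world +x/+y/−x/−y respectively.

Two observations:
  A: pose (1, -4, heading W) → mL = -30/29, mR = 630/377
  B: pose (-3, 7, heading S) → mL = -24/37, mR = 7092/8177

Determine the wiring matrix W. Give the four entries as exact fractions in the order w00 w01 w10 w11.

obs A: pose=(1,-4,W) → sL=15/13, sR=30/29, mL=-30/29, mR=630/377
obs B: pose=(-3,7,S) → sL=120/221, sR=24/37, mL=-24/37, mR=7092/8177
sensor matrix S = [[15/13, 30/29], [120/221, 24/37]]; det S = 44280/237133
solve [mL_A; mL_B] = S·[w00; w01] and [mR_A; mR_B] = S·[w10; w11]:
  w00 = 0, w01 = -1, w10 = 1, w11 = 1/2

0 -1 1 1/2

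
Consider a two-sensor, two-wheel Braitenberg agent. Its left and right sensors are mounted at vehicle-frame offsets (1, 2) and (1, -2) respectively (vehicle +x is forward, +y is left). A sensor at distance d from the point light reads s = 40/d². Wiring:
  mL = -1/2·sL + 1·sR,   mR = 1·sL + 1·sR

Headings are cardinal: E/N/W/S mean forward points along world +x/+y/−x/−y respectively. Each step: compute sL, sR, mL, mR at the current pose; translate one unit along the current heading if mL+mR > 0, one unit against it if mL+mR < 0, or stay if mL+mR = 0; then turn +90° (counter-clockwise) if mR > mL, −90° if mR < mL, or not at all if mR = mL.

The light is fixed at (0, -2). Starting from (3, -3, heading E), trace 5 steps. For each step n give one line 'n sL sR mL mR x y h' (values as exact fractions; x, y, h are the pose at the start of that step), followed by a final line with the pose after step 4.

0 40/17 8/5 36/85 336/85 3 -3 E
1 10 10/9 -35/9 100/9 4 -3 N
2 40/13 40/13 20/13 80/13 4 -2 W
3 20/13 20 250/13 280/13 3 -2 S
4 40/17 8/5 36/85 336/85 3 -3 E
final 4 -3 N

n=0: pose=(3,-3,E); sL=40/17, sR=8/5; mL=36/85, mR=336/85; mL+mR=372/85 → advance +1; mR−mL=60/17 → turn +1·90°
n=1: pose=(4,-3,N); sL=10, sR=10/9; mL=-35/9, mR=100/9; mL+mR=65/9 → advance +1; mR−mL=15 → turn +1·90°
n=2: pose=(4,-2,W); sL=40/13, sR=40/13; mL=20/13, mR=80/13; mL+mR=100/13 → advance +1; mR−mL=60/13 → turn +1·90°
n=3: pose=(3,-2,S); sL=20/13, sR=20; mL=250/13, mR=280/13; mL+mR=530/13 → advance +1; mR−mL=30/13 → turn +1·90°
n=4: pose=(3,-3,E); sL=40/17, sR=8/5; mL=36/85, mR=336/85; mL+mR=372/85 → advance +1; mR−mL=60/17 → turn +1·90°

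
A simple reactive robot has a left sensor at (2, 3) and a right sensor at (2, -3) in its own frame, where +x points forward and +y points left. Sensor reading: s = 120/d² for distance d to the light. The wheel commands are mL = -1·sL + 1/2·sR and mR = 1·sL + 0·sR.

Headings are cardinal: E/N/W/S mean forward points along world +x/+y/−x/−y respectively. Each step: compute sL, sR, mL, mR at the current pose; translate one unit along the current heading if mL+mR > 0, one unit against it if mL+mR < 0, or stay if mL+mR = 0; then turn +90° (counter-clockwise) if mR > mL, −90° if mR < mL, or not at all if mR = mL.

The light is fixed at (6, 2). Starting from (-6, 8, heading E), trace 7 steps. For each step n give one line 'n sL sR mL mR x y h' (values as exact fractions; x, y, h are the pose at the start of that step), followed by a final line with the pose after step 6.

0 120/181 120/109 -2220/19729 120/181 -6 8 E
1 6/13 15/16 3/416 6/13 -5 8 N
2 24/37 120/269 -4236/9953 24/37 -5 9 W
3 60/53 12/25 -1182/1325 60/53 -6 9 S
4 120/181 120/109 -2220/19729 120/181 -6 8 E
5 6/13 15/16 3/416 6/13 -5 8 N
6 24/37 120/269 -4236/9953 24/37 -5 9 W
final -6 9 S

n=0: pose=(-6,8,E); sL=120/181, sR=120/109; mL=-2220/19729, mR=120/181; mL+mR=60/109 → advance +1; mR−mL=15300/19729 → turn +1·90°
n=1: pose=(-5,8,N); sL=6/13, sR=15/16; mL=3/416, mR=6/13; mL+mR=15/32 → advance +1; mR−mL=189/416 → turn +1·90°
n=2: pose=(-5,9,W); sL=24/37, sR=120/269; mL=-4236/9953, mR=24/37; mL+mR=60/269 → advance +1; mR−mL=10692/9953 → turn +1·90°
n=3: pose=(-6,9,S); sL=60/53, sR=12/25; mL=-1182/1325, mR=60/53; mL+mR=6/25 → advance +1; mR−mL=2682/1325 → turn +1·90°
n=4: pose=(-6,8,E); sL=120/181, sR=120/109; mL=-2220/19729, mR=120/181; mL+mR=60/109 → advance +1; mR−mL=15300/19729 → turn +1·90°
n=5: pose=(-5,8,N); sL=6/13, sR=15/16; mL=3/416, mR=6/13; mL+mR=15/32 → advance +1; mR−mL=189/416 → turn +1·90°
n=6: pose=(-5,9,W); sL=24/37, sR=120/269; mL=-4236/9953, mR=24/37; mL+mR=60/269 → advance +1; mR−mL=10692/9953 → turn +1·90°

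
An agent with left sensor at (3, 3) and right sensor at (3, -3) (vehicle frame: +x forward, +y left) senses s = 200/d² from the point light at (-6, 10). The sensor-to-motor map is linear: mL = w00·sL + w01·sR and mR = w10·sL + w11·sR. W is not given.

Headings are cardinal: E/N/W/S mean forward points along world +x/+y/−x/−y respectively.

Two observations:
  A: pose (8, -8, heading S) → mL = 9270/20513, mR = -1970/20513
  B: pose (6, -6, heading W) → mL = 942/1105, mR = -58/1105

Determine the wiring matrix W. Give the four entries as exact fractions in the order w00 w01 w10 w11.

1 1/2 -1 1/2

obs A: pose=(8,-8,S) → sL=20/73, sR=100/281, mL=9270/20513, mR=-1970/20513
obs B: pose=(6,-6,W) → sL=100/221, sR=4/5, mL=942/1105, mR=-58/1105
sensor matrix S = [[20/73, 100/281], [100/221, 4/5]]; det S = 263616/4533373
solve [mL_A; mL_B] = S·[w00; w01] and [mR_A; mR_B] = S·[w10; w11]:
  w00 = 1, w01 = 1/2, w10 = -1, w11 = 1/2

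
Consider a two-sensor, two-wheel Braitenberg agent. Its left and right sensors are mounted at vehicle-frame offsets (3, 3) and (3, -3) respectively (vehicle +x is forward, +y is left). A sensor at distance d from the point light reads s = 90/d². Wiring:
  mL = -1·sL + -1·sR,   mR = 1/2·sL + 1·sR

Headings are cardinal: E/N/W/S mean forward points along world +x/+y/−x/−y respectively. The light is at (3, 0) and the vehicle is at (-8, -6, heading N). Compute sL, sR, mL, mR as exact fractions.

left sensor world pos  = (-11, -3); dL² = 205
right sensor world pos = (-5, -3); dR² = 73
sL = 90/205 = 18/41
sR = 90/73 = 90/73
mL = -1·sL + -1·sR = -5004/2993
mR = 1/2·sL + 1·sR = 4347/2993

18/41 90/73 -5004/2993 4347/2993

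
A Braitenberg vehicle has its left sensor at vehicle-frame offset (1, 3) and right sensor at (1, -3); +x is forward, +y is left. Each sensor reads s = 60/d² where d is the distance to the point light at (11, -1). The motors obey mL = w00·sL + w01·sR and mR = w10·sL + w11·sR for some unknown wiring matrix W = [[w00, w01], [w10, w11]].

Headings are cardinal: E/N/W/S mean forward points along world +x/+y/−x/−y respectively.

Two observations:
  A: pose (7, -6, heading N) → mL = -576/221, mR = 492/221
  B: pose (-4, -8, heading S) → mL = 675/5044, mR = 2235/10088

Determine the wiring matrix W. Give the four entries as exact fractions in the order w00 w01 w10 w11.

obs A: pose=(7,-6,N) → sL=12/13, sR=60/17, mL=-576/221, mR=492/221
obs B: pose=(-4,-8,S) → sL=15/52, sR=15/97, mL=675/5044, mR=2235/10088
sensor matrix S = [[12/13, 60/17], [15/52, 15/97]]; det S = -18765/21437
solve [mL_A; mL_B] = S·[w00; w01] and [mR_A; mR_B] = S·[w10; w11]:
  w00 = 1, w01 = -1, w10 = 1/2, w11 = 1/2

1 -1 1/2 1/2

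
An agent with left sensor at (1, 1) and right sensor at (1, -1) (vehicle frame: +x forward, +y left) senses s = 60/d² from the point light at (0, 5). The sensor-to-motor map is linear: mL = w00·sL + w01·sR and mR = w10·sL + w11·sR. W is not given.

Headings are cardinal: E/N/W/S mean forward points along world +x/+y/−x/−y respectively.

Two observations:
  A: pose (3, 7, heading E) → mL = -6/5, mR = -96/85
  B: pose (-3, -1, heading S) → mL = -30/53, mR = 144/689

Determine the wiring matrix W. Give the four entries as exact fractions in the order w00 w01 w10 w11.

-1/2 0 1 -1

obs A: pose=(3,7,E) → sL=12/5, sR=60/17, mL=-6/5, mR=-96/85
obs B: pose=(-3,-1,S) → sL=60/53, sR=12/13, mL=-30/53, mR=144/689
sensor matrix S = [[12/5, 60/17], [60/53, 12/13]]; det S = -104256/58565
solve [mL_A; mL_B] = S·[w00; w01] and [mR_A; mR_B] = S·[w10; w11]:
  w00 = -1/2, w01 = 0, w10 = 1, w11 = -1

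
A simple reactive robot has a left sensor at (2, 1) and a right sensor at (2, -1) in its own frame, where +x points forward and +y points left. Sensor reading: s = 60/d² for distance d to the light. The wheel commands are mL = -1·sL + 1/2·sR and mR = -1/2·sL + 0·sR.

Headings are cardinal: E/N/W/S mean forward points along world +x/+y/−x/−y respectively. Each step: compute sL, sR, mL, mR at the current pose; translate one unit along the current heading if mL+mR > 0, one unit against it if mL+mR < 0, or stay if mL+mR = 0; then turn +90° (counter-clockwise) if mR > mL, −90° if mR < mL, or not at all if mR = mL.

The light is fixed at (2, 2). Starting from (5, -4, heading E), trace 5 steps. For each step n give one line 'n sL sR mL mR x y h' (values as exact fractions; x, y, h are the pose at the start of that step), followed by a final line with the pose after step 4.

0 6/5 30/37 -147/185 -3/5 5 -4 E
1 60/17 12/5 -198/85 -30/17 4 -4 N
2 15/16 5/3 -5/48 -15/32 4 -5 W
3 60/29 60/41 -1590/1189 -30/29 5 -5 N
4 30/41 6/5 -27/205 -15/41 5 -6 W
final 6 -6 N

n=0: pose=(5,-4,E); sL=6/5, sR=30/37; mL=-147/185, mR=-3/5; mL+mR=-258/185 → advance -1; mR−mL=36/185 → turn +1·90°
n=1: pose=(4,-4,N); sL=60/17, sR=12/5; mL=-198/85, mR=-30/17; mL+mR=-348/85 → advance -1; mR−mL=48/85 → turn +1·90°
n=2: pose=(4,-5,W); sL=15/16, sR=5/3; mL=-5/48, mR=-15/32; mL+mR=-55/96 → advance -1; mR−mL=-35/96 → turn -1·90°
n=3: pose=(5,-5,N); sL=60/29, sR=60/41; mL=-1590/1189, mR=-30/29; mL+mR=-2820/1189 → advance -1; mR−mL=360/1189 → turn +1·90°
n=4: pose=(5,-6,W); sL=30/41, sR=6/5; mL=-27/205, mR=-15/41; mL+mR=-102/205 → advance -1; mR−mL=-48/205 → turn -1·90°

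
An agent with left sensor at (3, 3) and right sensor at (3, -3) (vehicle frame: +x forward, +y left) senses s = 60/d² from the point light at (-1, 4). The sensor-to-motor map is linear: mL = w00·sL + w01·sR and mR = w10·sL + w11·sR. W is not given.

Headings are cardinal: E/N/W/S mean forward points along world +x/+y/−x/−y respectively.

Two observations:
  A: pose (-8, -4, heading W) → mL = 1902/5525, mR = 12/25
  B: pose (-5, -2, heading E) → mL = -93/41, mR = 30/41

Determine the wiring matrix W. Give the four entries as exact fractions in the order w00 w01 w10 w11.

-1/2 1 0 1

obs A: pose=(-8,-4,W) → sL=60/221, sR=12/25, mL=1902/5525, mR=12/25
obs B: pose=(-5,-2,E) → sL=6, sR=30/41, mL=-93/41, mR=30/41
sensor matrix S = [[60/221, 12/25], [6, 30/41]]; det S = -607392/226525
solve [mL_A; mL_B] = S·[w00; w01] and [mR_A; mR_B] = S·[w10; w11]:
  w00 = -1/2, w01 = 1, w10 = 0, w11 = 1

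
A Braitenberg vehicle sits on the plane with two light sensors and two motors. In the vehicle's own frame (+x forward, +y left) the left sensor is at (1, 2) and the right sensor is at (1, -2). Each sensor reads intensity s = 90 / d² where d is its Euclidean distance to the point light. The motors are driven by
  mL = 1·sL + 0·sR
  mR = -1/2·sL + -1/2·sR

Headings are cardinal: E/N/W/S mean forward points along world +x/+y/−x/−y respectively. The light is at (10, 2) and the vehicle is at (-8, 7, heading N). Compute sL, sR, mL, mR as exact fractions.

left sensor world pos  = (-10, 8); dL² = 436
right sensor world pos = (-6, 8); dR² = 292
sL = 90/436 = 45/218
sR = 90/292 = 45/146
mL = 1·sL + 0·sR = 45/218
mR = -1/2·sL + -1/2·sR = -4095/15914

45/218 45/146 45/218 -4095/15914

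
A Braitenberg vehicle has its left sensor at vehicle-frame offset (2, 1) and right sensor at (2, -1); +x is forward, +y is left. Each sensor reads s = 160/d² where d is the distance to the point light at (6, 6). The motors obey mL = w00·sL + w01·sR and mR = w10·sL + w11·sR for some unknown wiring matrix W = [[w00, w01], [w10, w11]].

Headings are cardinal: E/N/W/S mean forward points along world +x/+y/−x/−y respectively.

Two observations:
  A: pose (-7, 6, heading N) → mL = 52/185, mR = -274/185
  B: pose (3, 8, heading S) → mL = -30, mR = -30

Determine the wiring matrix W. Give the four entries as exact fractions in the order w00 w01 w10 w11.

obs A: pose=(-7,6,N) → sL=4/5, sR=40/37, mL=52/185, mR=-274/185
obs B: pose=(3,8,S) → sL=40, sR=10, mL=-30, mR=-30
sensor matrix S = [[4/5, 40/37], [40, 10]]; det S = -1304/37
solve [mL_A; mL_B] = S·[w00; w01] and [mR_A; mR_B] = S·[w10; w11]:
  w00 = -1, w01 = 1, w10 = -1/2, w11 = -1

-1 1 -1/2 -1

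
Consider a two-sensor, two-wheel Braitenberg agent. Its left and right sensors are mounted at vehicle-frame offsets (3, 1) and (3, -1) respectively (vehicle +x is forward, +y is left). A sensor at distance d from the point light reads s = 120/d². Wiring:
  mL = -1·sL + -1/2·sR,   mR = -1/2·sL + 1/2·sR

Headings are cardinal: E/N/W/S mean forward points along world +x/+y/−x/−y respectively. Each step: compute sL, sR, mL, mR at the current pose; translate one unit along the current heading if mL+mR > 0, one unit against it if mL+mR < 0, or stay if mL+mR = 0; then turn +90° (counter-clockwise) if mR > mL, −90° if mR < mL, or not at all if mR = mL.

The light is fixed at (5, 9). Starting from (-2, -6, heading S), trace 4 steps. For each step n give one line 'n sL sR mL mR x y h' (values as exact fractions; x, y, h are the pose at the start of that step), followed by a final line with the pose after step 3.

n=0: pose=(-2,-6,S); sL=1/3, sR=30/97; mL=-142/291, mR=-7/582; mL+mR=-1/2 → advance -1; mR−mL=277/582 → turn +1·90°
n=1: pose=(-2,-5,E); sL=24/37, sR=120/241; mL=-8004/8917, mR=-672/8917; mL+mR=-36/37 → advance -1; mR−mL=7332/8917 → turn +1·90°
n=2: pose=(-3,-5,N); sL=60/101, sR=12/17; mL=-1626/1717, mR=96/1717; mL+mR=-90/101 → advance -1; mR−mL=1722/1717 → turn +1·90°
n=3: pose=(-3,-6,W); sL=120/377, sR=120/317; mL=-60660/119509, mR=3600/119509; mL+mR=-180/377 → advance -1; mR−mL=64260/119509 → turn +1·90°

0 1/3 30/97 -142/291 -7/582 -2 -6 S
1 24/37 120/241 -8004/8917 -672/8917 -2 -5 E
2 60/101 12/17 -1626/1717 96/1717 -3 -5 N
3 120/377 120/317 -60660/119509 3600/119509 -3 -6 W
final -2 -6 S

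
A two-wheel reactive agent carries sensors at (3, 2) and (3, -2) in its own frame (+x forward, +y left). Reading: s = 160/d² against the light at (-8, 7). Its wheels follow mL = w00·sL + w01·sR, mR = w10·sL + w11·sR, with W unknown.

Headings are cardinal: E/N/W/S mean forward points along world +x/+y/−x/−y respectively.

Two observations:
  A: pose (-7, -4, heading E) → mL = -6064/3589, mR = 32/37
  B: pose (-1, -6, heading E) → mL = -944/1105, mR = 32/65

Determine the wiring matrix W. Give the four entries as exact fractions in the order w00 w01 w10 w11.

-1/2 -1 0 1

obs A: pose=(-7,-4,E) → sL=160/97, sR=32/37, mL=-6064/3589, mR=32/37
obs B: pose=(-1,-6,E) → sL=160/221, sR=32/65, mL=-944/1105, mR=32/65
sensor matrix S = [[160/97, 32/37], [160/221, 32/65]]; det S = 147456/793169
solve [mL_A; mL_B] = S·[w00; w01] and [mR_A; mR_B] = S·[w10; w11]:
  w00 = -1/2, w01 = -1, w10 = 0, w11 = 1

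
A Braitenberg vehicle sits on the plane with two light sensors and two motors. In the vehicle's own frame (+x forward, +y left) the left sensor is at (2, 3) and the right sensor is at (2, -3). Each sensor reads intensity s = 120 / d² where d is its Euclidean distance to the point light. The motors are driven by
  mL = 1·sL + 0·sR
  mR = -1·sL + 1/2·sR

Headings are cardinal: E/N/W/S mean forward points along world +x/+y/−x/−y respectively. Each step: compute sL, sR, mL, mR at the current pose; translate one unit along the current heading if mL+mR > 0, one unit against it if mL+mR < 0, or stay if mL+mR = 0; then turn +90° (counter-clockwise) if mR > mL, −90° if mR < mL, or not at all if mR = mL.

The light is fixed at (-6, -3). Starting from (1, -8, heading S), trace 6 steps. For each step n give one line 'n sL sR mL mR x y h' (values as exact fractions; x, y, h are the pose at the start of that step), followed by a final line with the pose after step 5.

0 120/149 24/13 120/149 228/1937 1 -8 S
1 60/53 60/17 60/53 570/901 1 -9 W
2 24/5 120/97 24/5 -2028/485 0 -9 N
3 30/17 15/16 30/17 -705/544 0 -8 E
4 120/149 24/13 120/149 228/1937 1 -8 S
5 60/53 60/17 60/53 570/901 1 -9 W
final 0 -9 N

n=0: pose=(1,-8,S); sL=120/149, sR=24/13; mL=120/149, mR=228/1937; mL+mR=12/13 → advance +1; mR−mL=-1332/1937 → turn -1·90°
n=1: pose=(1,-9,W); sL=60/53, sR=60/17; mL=60/53, mR=570/901; mL+mR=30/17 → advance +1; mR−mL=-450/901 → turn -1·90°
n=2: pose=(0,-9,N); sL=24/5, sR=120/97; mL=24/5, mR=-2028/485; mL+mR=60/97 → advance +1; mR−mL=-4356/485 → turn -1·90°
n=3: pose=(0,-8,E); sL=30/17, sR=15/16; mL=30/17, mR=-705/544; mL+mR=15/32 → advance +1; mR−mL=-1665/544 → turn -1·90°
n=4: pose=(1,-8,S); sL=120/149, sR=24/13; mL=120/149, mR=228/1937; mL+mR=12/13 → advance +1; mR−mL=-1332/1937 → turn -1·90°
n=5: pose=(1,-9,W); sL=60/53, sR=60/17; mL=60/53, mR=570/901; mL+mR=30/17 → advance +1; mR−mL=-450/901 → turn -1·90°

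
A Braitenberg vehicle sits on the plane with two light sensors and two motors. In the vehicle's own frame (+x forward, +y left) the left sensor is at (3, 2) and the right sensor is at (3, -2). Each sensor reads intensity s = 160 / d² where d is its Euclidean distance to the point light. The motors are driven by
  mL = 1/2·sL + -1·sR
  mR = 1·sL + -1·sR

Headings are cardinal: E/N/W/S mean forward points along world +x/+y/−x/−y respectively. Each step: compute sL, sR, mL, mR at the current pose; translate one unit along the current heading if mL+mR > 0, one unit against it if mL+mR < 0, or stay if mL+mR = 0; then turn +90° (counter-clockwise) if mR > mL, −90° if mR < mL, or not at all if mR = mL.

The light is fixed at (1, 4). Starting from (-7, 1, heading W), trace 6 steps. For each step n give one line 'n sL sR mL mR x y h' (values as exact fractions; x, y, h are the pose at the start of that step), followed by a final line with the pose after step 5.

n=0: pose=(-7,1,W); sL=80/73, sR=80/61; mL=-3400/4453, mR=-960/4453; mL+mR=-4360/4453 → advance -1; mR−mL=40/73 → turn +1·90°
n=1: pose=(-6,1,S); sL=160/61, sR=160/117; mL=-400/7137, mR=8960/7137; mL+mR=8560/7137 → advance +1; mR−mL=80/61 → turn +1·90°
n=2: pose=(-6,0,E); sL=8, sR=40/13; mL=12/13, mR=64/13; mL+mR=76/13 → advance +1; mR−mL=4 → turn +1·90°
n=3: pose=(-5,0,N); sL=32/13, sR=160/17; mL=-1808/221, mR=-1536/221; mL+mR=-3344/221 → advance -1; mR−mL=16/13 → turn +1·90°
n=4: pose=(-5,-1,W); sL=16/13, sR=16/9; mL=-136/117, mR=-64/117; mL+mR=-200/117 → advance -1; mR−mL=8/13 → turn +1·90°
n=5: pose=(-4,-1,S); sL=160/73, sR=160/113; mL=-2640/8249, mR=6400/8249; mL+mR=3760/8249 → advance +1; mR−mL=80/73 → turn +1·90°

0 80/73 80/61 -3400/4453 -960/4453 -7 1 W
1 160/61 160/117 -400/7137 8960/7137 -6 1 S
2 8 40/13 12/13 64/13 -6 0 E
3 32/13 160/17 -1808/221 -1536/221 -5 0 N
4 16/13 16/9 -136/117 -64/117 -5 -1 W
5 160/73 160/113 -2640/8249 6400/8249 -4 -1 S
final -4 -2 E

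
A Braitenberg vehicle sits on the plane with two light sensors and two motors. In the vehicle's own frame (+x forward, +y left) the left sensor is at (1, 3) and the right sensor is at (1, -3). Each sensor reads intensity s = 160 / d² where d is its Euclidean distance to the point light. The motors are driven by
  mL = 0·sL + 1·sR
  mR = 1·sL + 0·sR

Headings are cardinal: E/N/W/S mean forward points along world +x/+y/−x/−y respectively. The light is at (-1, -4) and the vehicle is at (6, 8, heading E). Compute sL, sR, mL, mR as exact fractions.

left sensor world pos  = (7, 11); dL² = 289
right sensor world pos = (7, 5); dR² = 145
sL = 160/289 = 160/289
sR = 160/145 = 32/29
mL = 0·sL + 1·sR = 32/29
mR = 1·sL + 0·sR = 160/289

160/289 32/29 32/29 160/289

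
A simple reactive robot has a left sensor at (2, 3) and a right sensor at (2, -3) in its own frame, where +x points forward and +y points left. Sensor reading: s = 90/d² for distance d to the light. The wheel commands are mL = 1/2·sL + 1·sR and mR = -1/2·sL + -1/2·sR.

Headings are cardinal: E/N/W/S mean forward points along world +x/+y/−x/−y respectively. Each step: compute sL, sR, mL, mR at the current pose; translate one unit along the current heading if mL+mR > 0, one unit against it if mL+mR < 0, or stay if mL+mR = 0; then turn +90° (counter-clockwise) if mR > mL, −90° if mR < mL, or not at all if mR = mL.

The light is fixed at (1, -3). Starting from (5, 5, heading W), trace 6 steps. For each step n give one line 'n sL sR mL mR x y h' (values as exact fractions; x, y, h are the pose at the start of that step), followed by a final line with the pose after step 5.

0 90/29 18/25 1647/725 -1386/725 5 5 W
1 9/10 45/68 189/170 -531/680 4 5 N
2 90/169 90/61 17955/10309 -10350/10309 4 6 E
3 45/49 9/5 1107/490 -333/245 5 6 S
4 90/29 18/25 1647/725 -1386/725 5 5 W
5 9/10 45/68 189/170 -531/680 4 5 N
final 4 6 E

n=0: pose=(5,5,W); sL=90/29, sR=18/25; mL=1647/725, mR=-1386/725; mL+mR=9/25 → advance +1; mR−mL=-3033/725 → turn -1·90°
n=1: pose=(4,5,N); sL=9/10, sR=45/68; mL=189/170, mR=-531/680; mL+mR=45/136 → advance +1; mR−mL=-1287/680 → turn -1·90°
n=2: pose=(4,6,E); sL=90/169, sR=90/61; mL=17955/10309, mR=-10350/10309; mL+mR=45/61 → advance +1; mR−mL=-28305/10309 → turn -1·90°
n=3: pose=(5,6,S); sL=45/49, sR=9/5; mL=1107/490, mR=-333/245; mL+mR=9/10 → advance +1; mR−mL=-1773/490 → turn -1·90°
n=4: pose=(5,5,W); sL=90/29, sR=18/25; mL=1647/725, mR=-1386/725; mL+mR=9/25 → advance +1; mR−mL=-3033/725 → turn -1·90°
n=5: pose=(4,5,N); sL=9/10, sR=45/68; mL=189/170, mR=-531/680; mL+mR=45/136 → advance +1; mR−mL=-1287/680 → turn -1·90°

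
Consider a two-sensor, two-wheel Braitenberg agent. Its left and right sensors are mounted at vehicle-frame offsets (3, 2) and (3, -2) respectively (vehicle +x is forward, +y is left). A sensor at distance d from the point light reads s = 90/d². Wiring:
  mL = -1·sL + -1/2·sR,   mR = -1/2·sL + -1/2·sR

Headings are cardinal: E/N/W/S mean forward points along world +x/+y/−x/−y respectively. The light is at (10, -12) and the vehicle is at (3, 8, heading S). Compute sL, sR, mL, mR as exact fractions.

left sensor world pos  = (5, 5); dL² = 314
right sensor world pos = (1, 5); dR² = 370
sL = 90/314 = 45/157
sR = 90/370 = 9/37
mL = -1·sL + -1/2·sR = -4743/11618
mR = -1/2·sL + -1/2·sR = -1539/5809

45/157 9/37 -4743/11618 -1539/5809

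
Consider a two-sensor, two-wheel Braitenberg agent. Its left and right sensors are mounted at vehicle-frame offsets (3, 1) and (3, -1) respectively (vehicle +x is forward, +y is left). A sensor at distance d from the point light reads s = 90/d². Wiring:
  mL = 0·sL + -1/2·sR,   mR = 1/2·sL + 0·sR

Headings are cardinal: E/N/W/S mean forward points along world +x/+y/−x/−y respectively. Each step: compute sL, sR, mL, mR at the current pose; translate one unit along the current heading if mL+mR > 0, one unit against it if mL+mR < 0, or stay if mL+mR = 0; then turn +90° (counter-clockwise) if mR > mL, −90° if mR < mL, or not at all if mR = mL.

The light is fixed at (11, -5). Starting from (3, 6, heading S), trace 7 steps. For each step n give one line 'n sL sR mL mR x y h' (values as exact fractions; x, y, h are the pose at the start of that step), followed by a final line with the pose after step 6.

0 90/113 18/29 -9/29 45/113 3 6 S
1 45/73 45/53 -45/106 45/146 3 5 E
2 90/269 90/233 -45/233 45/269 2 5 N
3 45/104 45/122 -45/244 45/208 2 4 W
4 10/13 90/157 -45/157 5/13 1 4 S
5 9/13 45/49 -45/98 9/26 1 3 E
6 18/53 90/221 -45/221 9/53 0 3 N
final 0 2 W

n=0: pose=(3,6,S); sL=90/113, sR=18/29; mL=-9/29, mR=45/113; mL+mR=288/3277 → advance +1; mR−mL=2322/3277 → turn +1·90°
n=1: pose=(3,5,E); sL=45/73, sR=45/53; mL=-45/106, mR=45/146; mL+mR=-450/3869 → advance -1; mR−mL=2835/3869 → turn +1·90°
n=2: pose=(2,5,N); sL=90/269, sR=90/233; mL=-45/233, mR=45/269; mL+mR=-1620/62677 → advance -1; mR−mL=22590/62677 → turn +1·90°
n=3: pose=(2,4,W); sL=45/104, sR=45/122; mL=-45/244, mR=45/208; mL+mR=405/12688 → advance +1; mR−mL=5085/12688 → turn +1·90°
n=4: pose=(1,4,S); sL=10/13, sR=90/157; mL=-45/157, mR=5/13; mL+mR=200/2041 → advance +1; mR−mL=1370/2041 → turn +1·90°
n=5: pose=(1,3,E); sL=9/13, sR=45/49; mL=-45/98, mR=9/26; mL+mR=-72/637 → advance -1; mR−mL=513/637 → turn +1·90°
n=6: pose=(0,3,N); sL=18/53, sR=90/221; mL=-45/221, mR=9/53; mL+mR=-396/11713 → advance -1; mR−mL=4374/11713 → turn +1·90°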